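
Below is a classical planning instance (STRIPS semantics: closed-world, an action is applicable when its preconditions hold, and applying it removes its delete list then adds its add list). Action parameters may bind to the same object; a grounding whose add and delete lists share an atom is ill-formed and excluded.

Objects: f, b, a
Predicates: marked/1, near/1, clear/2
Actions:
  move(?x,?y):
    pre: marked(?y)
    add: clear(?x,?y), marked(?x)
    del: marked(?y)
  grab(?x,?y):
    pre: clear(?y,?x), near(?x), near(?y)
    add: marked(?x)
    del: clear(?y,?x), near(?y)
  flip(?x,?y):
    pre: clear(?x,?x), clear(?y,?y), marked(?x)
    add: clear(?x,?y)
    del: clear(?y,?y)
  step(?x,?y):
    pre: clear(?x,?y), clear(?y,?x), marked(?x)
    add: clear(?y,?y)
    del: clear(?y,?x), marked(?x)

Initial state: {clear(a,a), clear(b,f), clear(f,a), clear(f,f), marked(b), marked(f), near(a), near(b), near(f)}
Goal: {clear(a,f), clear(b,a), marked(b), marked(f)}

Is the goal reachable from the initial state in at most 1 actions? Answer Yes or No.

1. move(a,f)  →  {clear(a,a), clear(a,f), clear(b,f), clear(f,a), clear(f,f), marked(a), marked(b), near(a), near(b), near(f)}
2. move(f,b)  →  {clear(a,a), clear(a,f), clear(b,f), clear(f,a), clear(f,b), clear(f,f), marked(a), marked(f), near(a), near(b), near(f)}
3. move(b,a)  →  {clear(a,a), clear(a,f), clear(b,a), clear(b,f), clear(f,a), clear(f,b), clear(f,f), marked(b), marked(f), near(a), near(b), near(f)}
optimal plan length = 3; 3 > 1

No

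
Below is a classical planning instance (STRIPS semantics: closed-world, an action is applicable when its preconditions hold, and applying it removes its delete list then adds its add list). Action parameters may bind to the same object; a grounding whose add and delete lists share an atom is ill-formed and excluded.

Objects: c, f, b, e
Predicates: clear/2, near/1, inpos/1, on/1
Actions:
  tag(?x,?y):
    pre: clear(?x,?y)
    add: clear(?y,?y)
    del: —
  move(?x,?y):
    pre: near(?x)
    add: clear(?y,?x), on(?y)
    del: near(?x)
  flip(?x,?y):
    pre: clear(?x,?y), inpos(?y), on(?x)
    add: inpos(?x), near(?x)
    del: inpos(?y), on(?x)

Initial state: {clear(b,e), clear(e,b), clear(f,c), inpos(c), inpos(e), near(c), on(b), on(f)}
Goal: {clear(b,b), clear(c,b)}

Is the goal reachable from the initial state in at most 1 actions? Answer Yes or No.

No

1. tag(e,b)  →  {clear(b,b), clear(b,e), clear(e,b), clear(f,c), inpos(c), inpos(e), near(c), on(b), on(f)}
2. flip(b,e)  →  {clear(b,b), clear(b,e), clear(e,b), clear(f,c), inpos(b), inpos(c), near(b), near(c), on(f)}
3. move(b,c)  →  {clear(b,b), clear(b,e), clear(c,b), clear(e,b), clear(f,c), inpos(b), inpos(c), near(c), on(c), on(f)}
optimal plan length = 3; 3 > 1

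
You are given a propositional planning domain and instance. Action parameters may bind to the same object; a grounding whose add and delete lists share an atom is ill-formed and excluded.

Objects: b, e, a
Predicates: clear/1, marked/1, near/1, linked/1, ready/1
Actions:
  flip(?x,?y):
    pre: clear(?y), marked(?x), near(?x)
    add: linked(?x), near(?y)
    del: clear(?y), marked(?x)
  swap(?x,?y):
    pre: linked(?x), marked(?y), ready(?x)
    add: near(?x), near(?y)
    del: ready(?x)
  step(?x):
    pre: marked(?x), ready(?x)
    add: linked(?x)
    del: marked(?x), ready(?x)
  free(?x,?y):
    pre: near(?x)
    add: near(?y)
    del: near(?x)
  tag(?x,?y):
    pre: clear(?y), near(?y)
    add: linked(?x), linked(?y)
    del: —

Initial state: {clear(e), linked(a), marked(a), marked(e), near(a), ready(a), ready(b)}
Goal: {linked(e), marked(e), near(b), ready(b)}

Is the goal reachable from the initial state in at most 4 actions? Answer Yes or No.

1. swap(a,e)  →  {clear(e), linked(a), marked(a), marked(e), near(a), near(e), ready(b)}
2. free(a,b)  →  {clear(e), linked(a), marked(a), marked(e), near(b), near(e), ready(b)}
3. tag(b,e)  →  {clear(e), linked(a), linked(b), linked(e), marked(a), marked(e), near(b), near(e), ready(b)}
optimal plan length = 3; 3 ≤ 4

Yes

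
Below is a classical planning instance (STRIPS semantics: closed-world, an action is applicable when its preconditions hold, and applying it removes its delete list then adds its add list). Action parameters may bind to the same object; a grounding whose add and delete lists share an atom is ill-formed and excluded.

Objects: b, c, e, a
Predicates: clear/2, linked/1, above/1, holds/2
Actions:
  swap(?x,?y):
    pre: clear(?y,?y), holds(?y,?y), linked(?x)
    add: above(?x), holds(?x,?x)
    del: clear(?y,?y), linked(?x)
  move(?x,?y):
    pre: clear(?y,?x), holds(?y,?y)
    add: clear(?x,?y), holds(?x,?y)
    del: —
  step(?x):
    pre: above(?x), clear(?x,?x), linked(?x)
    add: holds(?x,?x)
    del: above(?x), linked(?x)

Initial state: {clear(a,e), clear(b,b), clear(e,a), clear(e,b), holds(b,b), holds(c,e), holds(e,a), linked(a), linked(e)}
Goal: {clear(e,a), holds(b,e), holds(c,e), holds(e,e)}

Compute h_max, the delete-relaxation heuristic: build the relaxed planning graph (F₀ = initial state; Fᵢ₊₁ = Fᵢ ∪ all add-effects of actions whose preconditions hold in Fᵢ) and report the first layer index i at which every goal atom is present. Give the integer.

F0 = init (9 atoms)
F1 = F0 ∪ {above(a), above(e), holds(a,a), holds(e,e)}  (13 atoms)
F2 = F1 ∪ {clear(b,e), holds(a,e), holds(b,e)}  (16 atoms)
goal ⊆ F2  ⇒  h_max = 2

2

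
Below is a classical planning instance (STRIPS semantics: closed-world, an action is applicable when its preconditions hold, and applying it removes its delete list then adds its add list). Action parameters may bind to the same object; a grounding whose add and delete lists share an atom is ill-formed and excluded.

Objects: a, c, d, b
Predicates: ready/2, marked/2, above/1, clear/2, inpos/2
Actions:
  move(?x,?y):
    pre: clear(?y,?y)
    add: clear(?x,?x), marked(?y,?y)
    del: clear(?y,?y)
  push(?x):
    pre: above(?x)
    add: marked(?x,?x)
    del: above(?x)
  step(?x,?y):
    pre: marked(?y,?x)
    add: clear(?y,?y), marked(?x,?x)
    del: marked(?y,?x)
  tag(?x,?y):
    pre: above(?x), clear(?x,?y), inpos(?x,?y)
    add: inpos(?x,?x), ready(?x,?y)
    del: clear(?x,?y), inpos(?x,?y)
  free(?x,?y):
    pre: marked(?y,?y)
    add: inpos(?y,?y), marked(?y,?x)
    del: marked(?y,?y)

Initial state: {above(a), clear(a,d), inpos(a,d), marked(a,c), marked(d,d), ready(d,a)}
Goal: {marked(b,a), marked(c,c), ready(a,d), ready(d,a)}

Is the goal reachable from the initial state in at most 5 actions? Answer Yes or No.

Yes

1. step(c,a)  →  {above(a), clear(a,a), clear(a,d), inpos(a,d), marked(c,c), marked(d,d), ready(d,a)}
2. move(b,a)  →  {above(a), clear(a,d), clear(b,b), inpos(a,d), marked(a,a), marked(c,c), marked(d,d), ready(d,a)}
3. move(a,b)  →  {above(a), clear(a,a), clear(a,d), inpos(a,d), marked(a,a), marked(b,b), marked(c,c), marked(d,d), ready(d,a)}
4. tag(a,d)  →  {above(a), clear(a,a), inpos(a,a), marked(a,a), marked(b,b), marked(c,c), marked(d,d), ready(a,d), ready(d,a)}
5. free(a,b)  →  {above(a), clear(a,a), inpos(a,a), inpos(b,b), marked(a,a), marked(b,a), marked(c,c), marked(d,d), ready(a,d), ready(d,a)}
optimal plan length = 5; 5 ≤ 5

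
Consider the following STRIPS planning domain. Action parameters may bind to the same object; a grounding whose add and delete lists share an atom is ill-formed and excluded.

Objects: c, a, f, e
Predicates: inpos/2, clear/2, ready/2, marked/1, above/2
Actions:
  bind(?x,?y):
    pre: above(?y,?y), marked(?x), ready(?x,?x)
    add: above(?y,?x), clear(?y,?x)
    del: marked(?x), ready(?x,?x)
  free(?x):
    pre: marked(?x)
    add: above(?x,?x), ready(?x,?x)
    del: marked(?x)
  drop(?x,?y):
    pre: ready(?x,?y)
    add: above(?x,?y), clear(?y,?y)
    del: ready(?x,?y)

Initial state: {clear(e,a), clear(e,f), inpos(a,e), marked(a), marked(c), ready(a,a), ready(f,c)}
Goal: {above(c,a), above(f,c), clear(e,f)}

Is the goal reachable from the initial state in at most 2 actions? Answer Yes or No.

No

1. free(c)  →  {above(c,c), clear(e,a), clear(e,f), inpos(a,e), marked(a), ready(a,a), ready(c,c), ready(f,c)}
2. bind(a,c)  →  {above(c,a), above(c,c), clear(c,a), clear(e,a), clear(e,f), inpos(a,e), ready(c,c), ready(f,c)}
3. drop(f,c)  →  {above(c,a), above(c,c), above(f,c), clear(c,a), clear(c,c), clear(e,a), clear(e,f), inpos(a,e), ready(c,c)}
optimal plan length = 3; 3 > 2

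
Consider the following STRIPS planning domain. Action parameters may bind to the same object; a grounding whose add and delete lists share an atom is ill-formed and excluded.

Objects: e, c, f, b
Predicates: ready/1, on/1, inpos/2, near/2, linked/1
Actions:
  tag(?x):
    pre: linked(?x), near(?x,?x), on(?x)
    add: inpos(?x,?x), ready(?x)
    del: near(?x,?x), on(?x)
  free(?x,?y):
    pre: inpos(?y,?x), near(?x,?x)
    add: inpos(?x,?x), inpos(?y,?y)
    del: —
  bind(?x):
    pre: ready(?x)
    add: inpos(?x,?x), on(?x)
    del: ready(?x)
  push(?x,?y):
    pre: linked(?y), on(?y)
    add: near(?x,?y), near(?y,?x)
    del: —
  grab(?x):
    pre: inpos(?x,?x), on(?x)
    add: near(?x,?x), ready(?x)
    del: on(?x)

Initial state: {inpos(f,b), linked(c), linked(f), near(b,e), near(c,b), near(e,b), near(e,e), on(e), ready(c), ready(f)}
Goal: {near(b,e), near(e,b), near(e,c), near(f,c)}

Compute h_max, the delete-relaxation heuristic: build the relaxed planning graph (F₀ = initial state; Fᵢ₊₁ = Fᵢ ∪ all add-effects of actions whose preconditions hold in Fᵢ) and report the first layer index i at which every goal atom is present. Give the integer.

F0 = init (10 atoms)
F1 = F0 ∪ {inpos(c,c), inpos(f,f), on(c), on(f)}  (14 atoms)
F2 = F1 ∪ {near(b,c), near(b,f), near(c,c), near(c,e), near(c,f), near(e,c), near(e,f), near(f,b), near(f,c), near(f,e), near(f,f)}  (25 atoms)
goal ⊆ F2  ⇒  h_max = 2

2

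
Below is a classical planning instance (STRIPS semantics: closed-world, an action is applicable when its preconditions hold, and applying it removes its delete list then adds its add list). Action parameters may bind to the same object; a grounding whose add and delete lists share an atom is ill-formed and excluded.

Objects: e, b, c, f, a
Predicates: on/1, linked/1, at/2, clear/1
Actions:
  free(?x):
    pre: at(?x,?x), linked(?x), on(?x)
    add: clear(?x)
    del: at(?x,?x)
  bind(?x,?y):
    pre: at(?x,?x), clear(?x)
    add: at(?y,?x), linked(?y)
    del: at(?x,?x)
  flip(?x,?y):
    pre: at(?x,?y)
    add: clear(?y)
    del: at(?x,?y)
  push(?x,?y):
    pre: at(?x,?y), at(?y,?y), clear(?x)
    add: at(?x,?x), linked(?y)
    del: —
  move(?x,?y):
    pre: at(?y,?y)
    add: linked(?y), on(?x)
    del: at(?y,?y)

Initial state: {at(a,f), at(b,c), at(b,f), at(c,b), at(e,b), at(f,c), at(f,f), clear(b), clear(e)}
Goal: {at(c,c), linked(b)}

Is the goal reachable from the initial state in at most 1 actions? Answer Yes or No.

1. flip(b,c)  →  {at(a,f), at(b,f), at(c,b), at(e,b), at(f,c), at(f,f), clear(b), clear(c), clear(e)}
2. push(b,f)  →  {at(a,f), at(b,b), at(b,f), at(c,b), at(e,b), at(f,c), at(f,f), clear(b), clear(c), clear(e), linked(f)}
3. push(c,b)  →  {at(a,f), at(b,b), at(b,f), at(c,b), at(c,c), at(e,b), at(f,c), at(f,f), clear(b), clear(c), clear(e), linked(b), linked(f)}
optimal plan length = 3; 3 > 1

No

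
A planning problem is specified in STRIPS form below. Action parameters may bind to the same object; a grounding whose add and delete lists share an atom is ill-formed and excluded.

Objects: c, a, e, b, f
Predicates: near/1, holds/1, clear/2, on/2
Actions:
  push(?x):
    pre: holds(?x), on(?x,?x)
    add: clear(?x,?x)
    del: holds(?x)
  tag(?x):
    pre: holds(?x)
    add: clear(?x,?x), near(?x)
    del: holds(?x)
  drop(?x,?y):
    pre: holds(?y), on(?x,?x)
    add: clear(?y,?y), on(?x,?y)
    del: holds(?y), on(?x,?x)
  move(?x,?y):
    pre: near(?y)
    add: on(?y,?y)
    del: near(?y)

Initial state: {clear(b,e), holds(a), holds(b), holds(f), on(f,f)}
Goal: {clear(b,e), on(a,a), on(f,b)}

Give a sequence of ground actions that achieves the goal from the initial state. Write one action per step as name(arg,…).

1. tag(a)  →  {clear(a,a), clear(b,e), holds(b), holds(f), near(a), on(f,f)}
2. drop(f,b)  →  {clear(a,a), clear(b,b), clear(b,e), holds(f), near(a), on(f,b)}
3. move(c,a)  →  {clear(a,a), clear(b,b), clear(b,e), holds(f), on(a,a), on(f,b)}

tag(a); drop(f,b); move(c,a)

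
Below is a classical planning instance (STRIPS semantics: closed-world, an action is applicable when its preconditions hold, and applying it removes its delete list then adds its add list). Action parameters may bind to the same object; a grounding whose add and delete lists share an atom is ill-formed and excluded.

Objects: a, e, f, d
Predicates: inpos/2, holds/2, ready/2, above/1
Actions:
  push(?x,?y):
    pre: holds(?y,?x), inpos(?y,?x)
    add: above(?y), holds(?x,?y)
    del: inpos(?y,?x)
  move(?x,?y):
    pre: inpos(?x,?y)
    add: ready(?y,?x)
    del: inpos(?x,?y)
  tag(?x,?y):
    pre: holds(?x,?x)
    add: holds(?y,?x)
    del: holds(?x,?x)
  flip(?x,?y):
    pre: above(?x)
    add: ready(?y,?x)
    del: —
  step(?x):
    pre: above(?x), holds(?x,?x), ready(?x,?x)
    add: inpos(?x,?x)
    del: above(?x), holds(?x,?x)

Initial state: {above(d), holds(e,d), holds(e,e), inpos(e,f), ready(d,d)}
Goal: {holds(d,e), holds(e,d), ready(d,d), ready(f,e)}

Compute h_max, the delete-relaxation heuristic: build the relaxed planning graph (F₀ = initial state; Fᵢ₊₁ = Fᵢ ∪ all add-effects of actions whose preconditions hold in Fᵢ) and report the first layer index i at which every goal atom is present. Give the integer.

F0 = init (5 atoms)
F1 = F0 ∪ {holds(a,e), holds(d,e), holds(f,e), ready(a,d), ready(e,d), ready(f,d), ready(f,e)}  (12 atoms)
goal ⊆ F1  ⇒  h_max = 1

1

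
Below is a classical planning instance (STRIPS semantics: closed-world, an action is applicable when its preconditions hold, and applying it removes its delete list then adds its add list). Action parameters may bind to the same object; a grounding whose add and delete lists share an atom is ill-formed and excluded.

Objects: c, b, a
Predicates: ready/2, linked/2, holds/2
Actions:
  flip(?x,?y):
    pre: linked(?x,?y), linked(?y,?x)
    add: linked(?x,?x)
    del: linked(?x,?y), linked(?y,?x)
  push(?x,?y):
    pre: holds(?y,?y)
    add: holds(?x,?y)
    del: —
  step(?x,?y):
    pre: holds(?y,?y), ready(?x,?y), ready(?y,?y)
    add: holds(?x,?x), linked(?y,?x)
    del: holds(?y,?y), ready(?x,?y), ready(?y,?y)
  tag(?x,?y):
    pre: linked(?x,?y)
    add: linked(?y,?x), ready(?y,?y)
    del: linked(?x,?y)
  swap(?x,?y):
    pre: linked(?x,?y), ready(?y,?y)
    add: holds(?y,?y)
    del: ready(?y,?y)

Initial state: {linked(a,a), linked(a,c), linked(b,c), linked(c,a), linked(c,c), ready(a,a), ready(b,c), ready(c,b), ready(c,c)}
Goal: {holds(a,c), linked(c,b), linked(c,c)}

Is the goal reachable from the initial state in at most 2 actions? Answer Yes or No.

No

1. tag(b,c)  →  {linked(a,a), linked(a,c), linked(c,a), linked(c,b), linked(c,c), ready(a,a), ready(b,c), ready(c,b), ready(c,c)}
2. swap(c,c)  →  {holds(c,c), linked(a,a), linked(a,c), linked(c,a), linked(c,b), linked(c,c), ready(a,a), ready(b,c), ready(c,b)}
3. push(a,c)  →  {holds(a,c), holds(c,c), linked(a,a), linked(a,c), linked(c,a), linked(c,b), linked(c,c), ready(a,a), ready(b,c), ready(c,b)}
optimal plan length = 3; 3 > 2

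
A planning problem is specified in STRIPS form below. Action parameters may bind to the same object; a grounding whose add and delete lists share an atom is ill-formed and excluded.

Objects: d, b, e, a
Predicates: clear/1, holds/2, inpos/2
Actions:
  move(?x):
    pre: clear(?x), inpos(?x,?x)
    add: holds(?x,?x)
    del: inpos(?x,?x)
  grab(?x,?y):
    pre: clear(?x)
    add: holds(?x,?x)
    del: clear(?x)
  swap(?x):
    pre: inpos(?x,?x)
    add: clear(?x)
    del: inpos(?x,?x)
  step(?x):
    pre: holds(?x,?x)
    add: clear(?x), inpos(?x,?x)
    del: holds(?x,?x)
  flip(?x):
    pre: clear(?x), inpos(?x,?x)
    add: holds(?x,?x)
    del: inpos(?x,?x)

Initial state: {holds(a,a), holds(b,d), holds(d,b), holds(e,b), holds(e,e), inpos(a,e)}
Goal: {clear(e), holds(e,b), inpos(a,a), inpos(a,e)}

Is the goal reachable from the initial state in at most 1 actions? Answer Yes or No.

No

1. step(e)  →  {clear(e), holds(a,a), holds(b,d), holds(d,b), holds(e,b), inpos(a,e), inpos(e,e)}
2. step(a)  →  {clear(a), clear(e), holds(b,d), holds(d,b), holds(e,b), inpos(a,a), inpos(a,e), inpos(e,e)}
optimal plan length = 2; 2 > 1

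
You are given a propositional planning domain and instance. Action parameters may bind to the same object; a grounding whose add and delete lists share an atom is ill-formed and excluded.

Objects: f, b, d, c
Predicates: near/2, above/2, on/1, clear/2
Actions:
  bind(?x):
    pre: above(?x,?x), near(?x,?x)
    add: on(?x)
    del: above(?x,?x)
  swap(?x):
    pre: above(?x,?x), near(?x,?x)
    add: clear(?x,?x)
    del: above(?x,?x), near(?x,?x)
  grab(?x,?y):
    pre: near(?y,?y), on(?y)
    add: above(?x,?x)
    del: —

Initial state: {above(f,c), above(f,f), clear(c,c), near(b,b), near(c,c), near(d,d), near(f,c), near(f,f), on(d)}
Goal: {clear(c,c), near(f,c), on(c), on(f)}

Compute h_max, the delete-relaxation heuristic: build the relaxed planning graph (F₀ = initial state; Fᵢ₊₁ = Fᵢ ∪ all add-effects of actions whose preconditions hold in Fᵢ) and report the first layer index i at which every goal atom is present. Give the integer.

2

F0 = init (9 atoms)
F1 = F0 ∪ {above(b,b), above(c,c), above(d,d), clear(f,f), on(f)}  (14 atoms)
F2 = F1 ∪ {clear(b,b), clear(d,d), on(b), on(c)}  (18 atoms)
goal ⊆ F2  ⇒  h_max = 2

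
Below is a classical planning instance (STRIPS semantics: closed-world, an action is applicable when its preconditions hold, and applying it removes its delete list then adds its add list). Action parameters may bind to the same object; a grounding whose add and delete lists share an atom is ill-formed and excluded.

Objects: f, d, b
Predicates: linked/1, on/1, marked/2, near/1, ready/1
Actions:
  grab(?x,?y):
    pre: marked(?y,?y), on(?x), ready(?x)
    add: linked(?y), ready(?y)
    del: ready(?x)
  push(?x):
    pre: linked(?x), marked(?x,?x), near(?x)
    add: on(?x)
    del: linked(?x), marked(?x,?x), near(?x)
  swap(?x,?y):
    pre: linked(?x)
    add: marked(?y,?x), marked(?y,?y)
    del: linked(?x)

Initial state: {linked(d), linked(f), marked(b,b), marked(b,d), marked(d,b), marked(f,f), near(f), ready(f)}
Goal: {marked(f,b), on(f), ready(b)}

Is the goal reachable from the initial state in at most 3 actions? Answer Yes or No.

1. push(f)  →  {linked(d), marked(b,b), marked(b,d), marked(d,b), on(f), ready(f)}
2. grab(f,b)  →  {linked(b), linked(d), marked(b,b), marked(b,d), marked(d,b), on(f), ready(b)}
3. swap(b,f)  →  {linked(d), marked(b,b), marked(b,d), marked(d,b), marked(f,b), marked(f,f), on(f), ready(b)}
optimal plan length = 3; 3 ≤ 3

Yes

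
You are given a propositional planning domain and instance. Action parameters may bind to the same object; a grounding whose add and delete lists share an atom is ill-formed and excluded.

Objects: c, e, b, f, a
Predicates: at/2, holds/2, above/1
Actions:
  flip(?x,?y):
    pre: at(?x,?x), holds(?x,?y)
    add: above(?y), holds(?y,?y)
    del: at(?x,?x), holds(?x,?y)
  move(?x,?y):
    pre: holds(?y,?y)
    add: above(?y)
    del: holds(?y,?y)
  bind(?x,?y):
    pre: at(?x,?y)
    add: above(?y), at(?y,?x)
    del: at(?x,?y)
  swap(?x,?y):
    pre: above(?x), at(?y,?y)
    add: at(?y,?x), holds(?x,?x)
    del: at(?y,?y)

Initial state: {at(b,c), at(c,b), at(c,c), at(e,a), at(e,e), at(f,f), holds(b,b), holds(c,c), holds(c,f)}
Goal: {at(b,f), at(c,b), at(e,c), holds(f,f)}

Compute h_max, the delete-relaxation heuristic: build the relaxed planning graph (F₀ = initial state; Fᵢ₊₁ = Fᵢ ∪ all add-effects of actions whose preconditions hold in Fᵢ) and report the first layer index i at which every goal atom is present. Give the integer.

F0 = init (9 atoms)
F1 = F0 ∪ {above(a), above(b), above(c), above(f), at(a,e), holds(f,f)}  (15 atoms)
F2 = F1 ∪ {above(e), at(c,a), at(c,f), at(e,b), at(e,c), at(e,f), at(f,a), at(f,b), at(f,c), holds(a,a)}  (25 atoms)
F3 = F2 ∪ {at(a,c), at(a,f), at(b,e), at(b,f), at(c,e), at(f,e), holds(e,e)}  (32 atoms)
goal ⊆ F3  ⇒  h_max = 3

3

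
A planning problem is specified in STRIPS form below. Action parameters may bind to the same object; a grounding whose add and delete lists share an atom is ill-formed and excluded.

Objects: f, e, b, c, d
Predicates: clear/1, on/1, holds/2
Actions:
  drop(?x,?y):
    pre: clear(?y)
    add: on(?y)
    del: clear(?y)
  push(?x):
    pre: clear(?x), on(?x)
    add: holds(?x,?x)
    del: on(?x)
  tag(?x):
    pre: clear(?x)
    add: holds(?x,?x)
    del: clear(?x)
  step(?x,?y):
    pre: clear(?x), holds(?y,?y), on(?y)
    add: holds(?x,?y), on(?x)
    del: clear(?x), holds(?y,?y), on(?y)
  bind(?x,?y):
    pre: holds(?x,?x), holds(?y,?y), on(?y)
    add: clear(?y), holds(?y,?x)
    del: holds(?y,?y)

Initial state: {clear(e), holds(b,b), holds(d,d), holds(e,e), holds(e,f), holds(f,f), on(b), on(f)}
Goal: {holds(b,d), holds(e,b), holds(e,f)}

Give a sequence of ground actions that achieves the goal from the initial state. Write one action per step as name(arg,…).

drop(f,e); bind(b,e); bind(d,b)

1. drop(f,e)  →  {holds(b,b), holds(d,d), holds(e,e), holds(e,f), holds(f,f), on(b), on(e), on(f)}
2. bind(b,e)  →  {clear(e), holds(b,b), holds(d,d), holds(e,b), holds(e,f), holds(f,f), on(b), on(e), on(f)}
3. bind(d,b)  →  {clear(b), clear(e), holds(b,d), holds(d,d), holds(e,b), holds(e,f), holds(f,f), on(b), on(e), on(f)}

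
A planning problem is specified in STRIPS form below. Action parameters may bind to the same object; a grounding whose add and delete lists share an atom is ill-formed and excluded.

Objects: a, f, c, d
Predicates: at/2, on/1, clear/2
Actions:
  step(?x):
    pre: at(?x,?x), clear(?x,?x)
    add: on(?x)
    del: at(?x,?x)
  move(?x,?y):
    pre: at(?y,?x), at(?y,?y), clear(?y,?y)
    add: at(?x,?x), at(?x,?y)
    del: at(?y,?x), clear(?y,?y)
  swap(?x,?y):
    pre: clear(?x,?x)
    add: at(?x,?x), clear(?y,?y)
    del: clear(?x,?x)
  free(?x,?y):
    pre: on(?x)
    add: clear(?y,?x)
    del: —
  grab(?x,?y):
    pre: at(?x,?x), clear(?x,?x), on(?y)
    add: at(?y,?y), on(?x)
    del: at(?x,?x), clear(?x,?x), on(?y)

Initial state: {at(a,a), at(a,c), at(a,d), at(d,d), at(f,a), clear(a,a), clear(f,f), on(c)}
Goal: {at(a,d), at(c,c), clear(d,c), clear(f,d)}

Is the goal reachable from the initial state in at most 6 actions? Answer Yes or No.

Yes

1. swap(a,d)  →  {at(a,a), at(a,c), at(a,d), at(d,d), at(f,a), clear(d,d), clear(f,f), on(c)}
2. free(c,d)  →  {at(a,a), at(a,c), at(a,d), at(d,d), at(f,a), clear(d,c), clear(d,d), clear(f,f), on(c)}
3. grab(d,c)  →  {at(a,a), at(a,c), at(a,d), at(c,c), at(f,a), clear(d,c), clear(f,f), on(d)}
4. free(d,f)  →  {at(a,a), at(a,c), at(a,d), at(c,c), at(f,a), clear(d,c), clear(f,d), clear(f,f), on(d)}
optimal plan length = 4; 4 ≤ 6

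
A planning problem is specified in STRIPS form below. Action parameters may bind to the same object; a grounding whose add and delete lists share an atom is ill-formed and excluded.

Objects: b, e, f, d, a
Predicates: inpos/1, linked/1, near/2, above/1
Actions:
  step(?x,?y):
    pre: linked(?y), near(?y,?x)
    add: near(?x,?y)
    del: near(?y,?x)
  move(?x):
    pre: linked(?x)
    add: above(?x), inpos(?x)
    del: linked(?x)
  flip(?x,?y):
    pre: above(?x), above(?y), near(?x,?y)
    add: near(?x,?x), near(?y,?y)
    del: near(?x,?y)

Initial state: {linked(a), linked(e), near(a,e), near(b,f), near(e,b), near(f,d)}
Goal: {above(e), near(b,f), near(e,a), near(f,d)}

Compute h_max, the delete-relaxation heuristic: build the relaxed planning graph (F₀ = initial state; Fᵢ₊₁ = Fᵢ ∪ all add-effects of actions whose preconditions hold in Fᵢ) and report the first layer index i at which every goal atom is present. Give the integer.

F0 = init (6 atoms)
F1 = F0 ∪ {above(a), above(e), inpos(a), inpos(e), near(b,e), near(e,a)}  (12 atoms)
goal ⊆ F1  ⇒  h_max = 1

1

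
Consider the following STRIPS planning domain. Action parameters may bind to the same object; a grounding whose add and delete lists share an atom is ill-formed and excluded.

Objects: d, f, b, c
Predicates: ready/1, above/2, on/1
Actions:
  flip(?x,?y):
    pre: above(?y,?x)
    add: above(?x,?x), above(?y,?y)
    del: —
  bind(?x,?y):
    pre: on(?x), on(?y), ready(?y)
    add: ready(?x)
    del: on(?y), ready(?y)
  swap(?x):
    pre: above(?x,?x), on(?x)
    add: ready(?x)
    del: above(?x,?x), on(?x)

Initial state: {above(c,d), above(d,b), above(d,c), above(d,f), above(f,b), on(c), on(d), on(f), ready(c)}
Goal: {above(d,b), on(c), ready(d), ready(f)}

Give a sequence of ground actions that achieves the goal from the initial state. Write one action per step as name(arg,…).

1. flip(f,d)  →  {above(c,d), above(d,b), above(d,c), above(d,d), above(d,f), above(f,b), above(f,f), on(c), on(d), on(f), ready(c)}
2. swap(d)  →  {above(c,d), above(d,b), above(d,c), above(d,f), above(f,b), above(f,f), on(c), on(f), ready(c), ready(d)}
3. swap(f)  →  {above(c,d), above(d,b), above(d,c), above(d,f), above(f,b), on(c), ready(c), ready(d), ready(f)}

flip(f,d); swap(d); swap(f)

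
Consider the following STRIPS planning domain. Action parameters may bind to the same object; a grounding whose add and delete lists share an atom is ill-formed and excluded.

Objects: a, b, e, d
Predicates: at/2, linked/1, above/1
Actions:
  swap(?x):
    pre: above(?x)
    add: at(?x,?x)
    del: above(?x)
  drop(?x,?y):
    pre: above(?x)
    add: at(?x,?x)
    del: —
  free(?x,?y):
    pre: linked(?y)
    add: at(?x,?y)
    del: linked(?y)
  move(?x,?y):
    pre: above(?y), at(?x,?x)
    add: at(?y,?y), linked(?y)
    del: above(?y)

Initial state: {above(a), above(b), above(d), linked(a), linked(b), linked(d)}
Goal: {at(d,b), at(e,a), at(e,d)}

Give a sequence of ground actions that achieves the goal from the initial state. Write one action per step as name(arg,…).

free(e,a); free(e,d); free(d,b)

1. free(e,a)  →  {above(a), above(b), above(d), at(e,a), linked(b), linked(d)}
2. free(e,d)  →  {above(a), above(b), above(d), at(e,a), at(e,d), linked(b)}
3. free(d,b)  →  {above(a), above(b), above(d), at(d,b), at(e,a), at(e,d)}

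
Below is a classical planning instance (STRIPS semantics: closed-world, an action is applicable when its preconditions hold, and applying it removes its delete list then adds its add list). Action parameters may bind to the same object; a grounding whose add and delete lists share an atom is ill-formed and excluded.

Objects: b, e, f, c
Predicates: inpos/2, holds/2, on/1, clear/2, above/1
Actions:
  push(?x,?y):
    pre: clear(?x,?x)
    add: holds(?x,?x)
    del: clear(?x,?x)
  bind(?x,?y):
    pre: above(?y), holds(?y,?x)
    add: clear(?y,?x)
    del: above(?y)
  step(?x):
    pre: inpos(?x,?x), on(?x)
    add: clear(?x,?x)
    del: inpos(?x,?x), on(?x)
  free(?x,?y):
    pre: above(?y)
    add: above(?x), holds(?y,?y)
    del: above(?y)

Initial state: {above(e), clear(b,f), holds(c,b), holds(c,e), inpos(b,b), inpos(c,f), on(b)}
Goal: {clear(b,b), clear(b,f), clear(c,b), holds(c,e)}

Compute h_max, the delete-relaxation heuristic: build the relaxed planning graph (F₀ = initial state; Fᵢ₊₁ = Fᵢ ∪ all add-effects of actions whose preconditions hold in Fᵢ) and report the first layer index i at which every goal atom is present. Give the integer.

F0 = init (7 atoms)
F1 = F0 ∪ {above(b), above(c), above(f), clear(b,b), holds(e,e)}  (12 atoms)
F2 = F1 ∪ {clear(c,b), clear(c,e), clear(e,e), holds(b,b), holds(c,c), holds(f,f)}  (18 atoms)
goal ⊆ F2  ⇒  h_max = 2

2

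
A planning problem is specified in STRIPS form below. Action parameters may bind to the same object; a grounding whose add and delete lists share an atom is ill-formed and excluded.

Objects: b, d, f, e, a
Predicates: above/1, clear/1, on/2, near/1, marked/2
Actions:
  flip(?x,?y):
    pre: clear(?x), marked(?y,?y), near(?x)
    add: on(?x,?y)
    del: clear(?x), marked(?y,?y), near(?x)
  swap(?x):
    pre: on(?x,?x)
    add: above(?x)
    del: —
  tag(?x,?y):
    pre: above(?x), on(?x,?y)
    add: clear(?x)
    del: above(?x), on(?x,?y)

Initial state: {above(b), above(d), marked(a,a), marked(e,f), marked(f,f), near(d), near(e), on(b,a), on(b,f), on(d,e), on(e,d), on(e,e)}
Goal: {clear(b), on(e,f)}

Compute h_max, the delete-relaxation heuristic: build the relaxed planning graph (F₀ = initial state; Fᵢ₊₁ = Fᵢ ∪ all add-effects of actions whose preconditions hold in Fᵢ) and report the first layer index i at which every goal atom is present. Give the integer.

3

F0 = init (12 atoms)
F1 = F0 ∪ {above(e), clear(b), clear(d)}  (15 atoms)
F2 = F1 ∪ {clear(e), on(d,a), on(d,f)}  (18 atoms)
F3 = F2 ∪ {on(e,a), on(e,f)}  (20 atoms)
goal ⊆ F3  ⇒  h_max = 3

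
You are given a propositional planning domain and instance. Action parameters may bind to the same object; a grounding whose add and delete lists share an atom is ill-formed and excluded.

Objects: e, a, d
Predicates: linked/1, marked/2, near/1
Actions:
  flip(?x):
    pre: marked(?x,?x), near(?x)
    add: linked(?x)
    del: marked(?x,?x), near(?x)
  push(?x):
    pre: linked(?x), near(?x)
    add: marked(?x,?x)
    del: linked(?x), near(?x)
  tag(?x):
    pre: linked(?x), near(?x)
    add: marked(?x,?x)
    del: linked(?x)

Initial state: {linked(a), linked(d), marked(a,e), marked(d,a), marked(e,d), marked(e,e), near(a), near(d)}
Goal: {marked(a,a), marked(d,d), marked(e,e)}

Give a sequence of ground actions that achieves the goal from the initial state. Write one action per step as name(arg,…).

push(a); push(d)

1. push(a)  →  {linked(d), marked(a,a), marked(a,e), marked(d,a), marked(e,d), marked(e,e), near(d)}
2. push(d)  →  {marked(a,a), marked(a,e), marked(d,a), marked(d,d), marked(e,d), marked(e,e)}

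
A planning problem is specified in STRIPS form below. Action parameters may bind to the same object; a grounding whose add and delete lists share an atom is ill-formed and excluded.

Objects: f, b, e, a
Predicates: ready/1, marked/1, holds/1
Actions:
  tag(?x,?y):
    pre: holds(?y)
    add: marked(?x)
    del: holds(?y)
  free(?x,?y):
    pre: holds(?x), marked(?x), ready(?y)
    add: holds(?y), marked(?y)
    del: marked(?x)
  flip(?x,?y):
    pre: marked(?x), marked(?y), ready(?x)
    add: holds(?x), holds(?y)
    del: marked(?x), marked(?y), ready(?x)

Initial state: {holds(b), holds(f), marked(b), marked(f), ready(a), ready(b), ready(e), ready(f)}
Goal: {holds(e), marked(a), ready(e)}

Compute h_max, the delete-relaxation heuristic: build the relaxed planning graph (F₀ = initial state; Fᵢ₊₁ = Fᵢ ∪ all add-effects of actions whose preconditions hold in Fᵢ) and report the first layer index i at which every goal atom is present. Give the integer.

1

F0 = init (8 atoms)
F1 = F0 ∪ {holds(a), holds(e), marked(a), marked(e)}  (12 atoms)
goal ⊆ F1  ⇒  h_max = 1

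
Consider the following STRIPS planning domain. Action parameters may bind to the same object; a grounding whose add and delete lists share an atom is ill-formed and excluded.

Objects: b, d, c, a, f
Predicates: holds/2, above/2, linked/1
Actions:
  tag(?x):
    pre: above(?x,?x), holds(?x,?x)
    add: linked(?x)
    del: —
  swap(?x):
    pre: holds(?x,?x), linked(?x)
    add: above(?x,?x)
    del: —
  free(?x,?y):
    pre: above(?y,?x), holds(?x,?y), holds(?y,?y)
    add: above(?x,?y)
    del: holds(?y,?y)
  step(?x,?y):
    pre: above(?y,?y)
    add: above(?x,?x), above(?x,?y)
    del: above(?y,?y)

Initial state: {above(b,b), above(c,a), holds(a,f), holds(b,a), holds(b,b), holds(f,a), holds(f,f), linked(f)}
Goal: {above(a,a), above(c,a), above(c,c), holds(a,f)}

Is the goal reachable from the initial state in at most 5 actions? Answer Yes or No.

Yes

1. swap(f)  →  {above(b,b), above(c,a), above(f,f), holds(a,f), holds(b,a), holds(b,b), holds(f,a), holds(f,f), linked(f)}
2. step(c,b)  →  {above(c,a), above(c,b), above(c,c), above(f,f), holds(a,f), holds(b,a), holds(b,b), holds(f,a), holds(f,f), linked(f)}
3. step(a,f)  →  {above(a,a), above(a,f), above(c,a), above(c,b), above(c,c), holds(a,f), holds(b,a), holds(b,b), holds(f,a), holds(f,f), linked(f)}
optimal plan length = 3; 3 ≤ 5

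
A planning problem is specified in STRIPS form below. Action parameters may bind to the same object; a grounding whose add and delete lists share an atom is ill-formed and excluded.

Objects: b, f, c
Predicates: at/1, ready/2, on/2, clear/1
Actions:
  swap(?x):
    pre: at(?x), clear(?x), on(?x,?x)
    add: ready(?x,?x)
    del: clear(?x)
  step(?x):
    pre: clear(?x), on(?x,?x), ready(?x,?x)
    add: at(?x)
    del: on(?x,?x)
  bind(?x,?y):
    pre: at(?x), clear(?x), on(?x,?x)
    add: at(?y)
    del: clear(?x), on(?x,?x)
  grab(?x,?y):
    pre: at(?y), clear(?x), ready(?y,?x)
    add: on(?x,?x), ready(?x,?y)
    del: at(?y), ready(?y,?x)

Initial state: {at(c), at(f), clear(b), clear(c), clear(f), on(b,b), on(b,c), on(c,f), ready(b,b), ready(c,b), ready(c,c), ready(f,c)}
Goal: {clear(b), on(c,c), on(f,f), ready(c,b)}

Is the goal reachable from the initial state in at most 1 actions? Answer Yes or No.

No

1. grab(c,f)  →  {at(c), clear(b), clear(c), clear(f), on(b,b), on(b,c), on(c,c), on(c,f), ready(b,b), ready(c,b), ready(c,c), ready(c,f)}
2. grab(f,c)  →  {clear(b), clear(c), clear(f), on(b,b), on(b,c), on(c,c), on(c,f), on(f,f), ready(b,b), ready(c,b), ready(c,c), ready(f,c)}
optimal plan length = 2; 2 > 1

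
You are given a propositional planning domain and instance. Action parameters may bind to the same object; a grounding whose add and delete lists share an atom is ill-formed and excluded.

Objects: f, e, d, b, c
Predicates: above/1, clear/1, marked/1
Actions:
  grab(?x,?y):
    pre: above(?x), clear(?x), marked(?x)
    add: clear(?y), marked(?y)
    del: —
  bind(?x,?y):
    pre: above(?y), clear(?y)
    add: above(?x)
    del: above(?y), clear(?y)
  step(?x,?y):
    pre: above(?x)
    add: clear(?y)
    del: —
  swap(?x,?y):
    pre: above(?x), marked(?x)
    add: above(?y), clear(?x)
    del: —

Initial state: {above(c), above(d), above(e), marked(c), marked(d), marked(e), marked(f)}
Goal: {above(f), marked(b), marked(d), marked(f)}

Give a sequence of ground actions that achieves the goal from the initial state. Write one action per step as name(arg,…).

swap(e,f); grab(e,b)

1. swap(e,f)  →  {above(c), above(d), above(e), above(f), clear(e), marked(c), marked(d), marked(e), marked(f)}
2. grab(e,b)  →  {above(c), above(d), above(e), above(f), clear(b), clear(e), marked(b), marked(c), marked(d), marked(e), marked(f)}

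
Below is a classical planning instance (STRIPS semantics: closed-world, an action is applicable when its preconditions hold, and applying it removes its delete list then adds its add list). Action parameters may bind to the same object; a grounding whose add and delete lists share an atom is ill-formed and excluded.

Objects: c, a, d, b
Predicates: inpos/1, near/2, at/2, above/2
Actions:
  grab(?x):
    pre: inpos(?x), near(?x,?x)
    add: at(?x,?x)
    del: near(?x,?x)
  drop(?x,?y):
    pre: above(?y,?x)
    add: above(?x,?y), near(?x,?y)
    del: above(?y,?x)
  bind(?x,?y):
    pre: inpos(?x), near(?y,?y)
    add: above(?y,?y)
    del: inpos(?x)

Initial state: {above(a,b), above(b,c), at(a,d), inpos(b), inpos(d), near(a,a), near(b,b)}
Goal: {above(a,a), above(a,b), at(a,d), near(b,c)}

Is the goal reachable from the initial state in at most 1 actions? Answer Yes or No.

No

1. drop(c,b)  →  {above(a,b), above(c,b), at(a,d), inpos(b), inpos(d), near(a,a), near(b,b), near(c,b)}
2. drop(b,c)  →  {above(a,b), above(b,c), at(a,d), inpos(b), inpos(d), near(a,a), near(b,b), near(b,c), near(c,b)}
3. bind(d,a)  →  {above(a,a), above(a,b), above(b,c), at(a,d), inpos(b), near(a,a), near(b,b), near(b,c), near(c,b)}
optimal plan length = 3; 3 > 1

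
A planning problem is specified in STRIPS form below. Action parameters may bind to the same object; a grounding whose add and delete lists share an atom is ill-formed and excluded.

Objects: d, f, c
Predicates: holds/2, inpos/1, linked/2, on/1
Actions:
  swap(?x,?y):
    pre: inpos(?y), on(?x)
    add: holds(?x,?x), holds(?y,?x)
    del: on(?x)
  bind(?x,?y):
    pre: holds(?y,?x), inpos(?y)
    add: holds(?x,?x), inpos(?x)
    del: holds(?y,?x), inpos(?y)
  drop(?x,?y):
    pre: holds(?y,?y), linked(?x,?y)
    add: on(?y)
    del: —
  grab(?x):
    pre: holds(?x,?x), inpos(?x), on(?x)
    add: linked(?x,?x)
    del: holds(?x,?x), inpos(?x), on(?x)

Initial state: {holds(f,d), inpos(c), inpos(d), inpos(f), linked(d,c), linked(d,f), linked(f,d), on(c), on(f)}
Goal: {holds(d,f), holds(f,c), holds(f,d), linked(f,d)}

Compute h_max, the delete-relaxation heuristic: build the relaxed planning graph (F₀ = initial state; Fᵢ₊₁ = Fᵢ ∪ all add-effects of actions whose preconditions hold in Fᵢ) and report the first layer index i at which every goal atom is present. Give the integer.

1

F0 = init (9 atoms)
F1 = F0 ∪ {holds(c,c), holds(c,f), holds(d,c), holds(d,d), holds(d,f), holds(f,c), holds(f,f)}  (16 atoms)
goal ⊆ F1  ⇒  h_max = 1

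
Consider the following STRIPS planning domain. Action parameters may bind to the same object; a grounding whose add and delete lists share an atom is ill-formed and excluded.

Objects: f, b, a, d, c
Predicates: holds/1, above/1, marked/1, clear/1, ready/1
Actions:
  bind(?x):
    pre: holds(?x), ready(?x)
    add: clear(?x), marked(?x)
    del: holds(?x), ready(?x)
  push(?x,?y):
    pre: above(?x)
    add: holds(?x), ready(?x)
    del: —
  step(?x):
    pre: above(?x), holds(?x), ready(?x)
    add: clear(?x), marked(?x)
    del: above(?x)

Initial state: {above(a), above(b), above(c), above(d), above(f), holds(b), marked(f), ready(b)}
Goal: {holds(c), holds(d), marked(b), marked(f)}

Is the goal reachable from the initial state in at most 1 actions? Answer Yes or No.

1. bind(b)  →  {above(a), above(b), above(c), above(d), above(f), clear(b), marked(b), marked(f)}
2. push(d,f)  →  {above(a), above(b), above(c), above(d), above(f), clear(b), holds(d), marked(b), marked(f), ready(d)}
3. push(c,f)  →  {above(a), above(b), above(c), above(d), above(f), clear(b), holds(c), holds(d), marked(b), marked(f), ready(c), ready(d)}
optimal plan length = 3; 3 > 1

No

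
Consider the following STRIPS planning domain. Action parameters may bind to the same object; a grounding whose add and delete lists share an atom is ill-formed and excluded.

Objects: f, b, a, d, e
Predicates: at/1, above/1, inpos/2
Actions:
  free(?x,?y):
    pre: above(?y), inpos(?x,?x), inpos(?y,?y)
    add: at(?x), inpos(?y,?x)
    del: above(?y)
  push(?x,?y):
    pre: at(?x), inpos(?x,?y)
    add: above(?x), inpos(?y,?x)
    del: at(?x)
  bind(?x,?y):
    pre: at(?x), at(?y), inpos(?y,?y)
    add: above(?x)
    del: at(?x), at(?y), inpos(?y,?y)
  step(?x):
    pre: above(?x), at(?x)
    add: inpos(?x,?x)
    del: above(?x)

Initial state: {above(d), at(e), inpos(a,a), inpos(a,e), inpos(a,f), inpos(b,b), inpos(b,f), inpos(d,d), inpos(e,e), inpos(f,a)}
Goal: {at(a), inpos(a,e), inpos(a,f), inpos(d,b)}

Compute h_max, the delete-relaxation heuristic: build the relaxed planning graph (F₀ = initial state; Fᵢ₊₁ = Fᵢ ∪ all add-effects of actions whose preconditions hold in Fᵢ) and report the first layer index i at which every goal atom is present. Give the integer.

F0 = init (10 atoms)
F1 = F0 ∪ {above(e), at(a), at(b), at(d), inpos(d,a), inpos(d,b), inpos(d,e)}  (17 atoms)
goal ⊆ F1  ⇒  h_max = 1

1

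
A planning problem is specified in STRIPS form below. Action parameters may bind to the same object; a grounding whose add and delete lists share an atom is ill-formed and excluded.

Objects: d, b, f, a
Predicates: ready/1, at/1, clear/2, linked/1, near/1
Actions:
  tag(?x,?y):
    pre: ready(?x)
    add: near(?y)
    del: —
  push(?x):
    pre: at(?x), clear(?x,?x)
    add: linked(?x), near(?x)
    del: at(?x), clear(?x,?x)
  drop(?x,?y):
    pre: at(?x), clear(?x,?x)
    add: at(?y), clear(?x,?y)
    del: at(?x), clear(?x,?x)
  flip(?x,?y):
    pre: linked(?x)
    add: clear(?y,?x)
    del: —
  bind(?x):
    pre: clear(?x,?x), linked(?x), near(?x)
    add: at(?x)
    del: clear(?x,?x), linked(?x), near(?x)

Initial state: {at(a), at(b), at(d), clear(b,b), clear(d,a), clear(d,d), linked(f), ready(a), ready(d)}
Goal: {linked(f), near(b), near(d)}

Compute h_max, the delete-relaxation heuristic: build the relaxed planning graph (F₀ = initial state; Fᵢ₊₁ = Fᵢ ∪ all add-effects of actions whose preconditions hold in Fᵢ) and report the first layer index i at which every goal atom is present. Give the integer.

F0 = init (9 atoms)
F1 = F0 ∪ {at(f), clear(a,f), clear(b,a), clear(b,d), clear(b,f), clear(d,b), clear(d,f), clear(f,f), linked(b), linked(d), near(a), near(b), near(d), near(f)}  (23 atoms)
goal ⊆ F1  ⇒  h_max = 1

1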